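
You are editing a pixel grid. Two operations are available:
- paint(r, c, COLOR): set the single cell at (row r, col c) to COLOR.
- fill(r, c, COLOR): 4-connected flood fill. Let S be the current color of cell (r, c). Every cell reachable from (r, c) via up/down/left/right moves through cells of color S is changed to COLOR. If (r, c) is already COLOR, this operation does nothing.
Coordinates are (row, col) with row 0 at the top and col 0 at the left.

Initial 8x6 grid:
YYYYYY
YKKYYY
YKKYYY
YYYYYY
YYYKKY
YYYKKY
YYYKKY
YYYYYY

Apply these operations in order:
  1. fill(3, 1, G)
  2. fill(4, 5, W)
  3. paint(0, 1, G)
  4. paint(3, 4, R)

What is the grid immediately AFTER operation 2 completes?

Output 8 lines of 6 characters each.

Answer: WWWWWW
WKKWWW
WKKWWW
WWWWWW
WWWKKW
WWWKKW
WWWKKW
WWWWWW

Derivation:
After op 1 fill(3,1,G) [38 cells changed]:
GGGGGG
GKKGGG
GKKGGG
GGGGGG
GGGKKG
GGGKKG
GGGKKG
GGGGGG
After op 2 fill(4,5,W) [38 cells changed]:
WWWWWW
WKKWWW
WKKWWW
WWWWWW
WWWKKW
WWWKKW
WWWKKW
WWWWWW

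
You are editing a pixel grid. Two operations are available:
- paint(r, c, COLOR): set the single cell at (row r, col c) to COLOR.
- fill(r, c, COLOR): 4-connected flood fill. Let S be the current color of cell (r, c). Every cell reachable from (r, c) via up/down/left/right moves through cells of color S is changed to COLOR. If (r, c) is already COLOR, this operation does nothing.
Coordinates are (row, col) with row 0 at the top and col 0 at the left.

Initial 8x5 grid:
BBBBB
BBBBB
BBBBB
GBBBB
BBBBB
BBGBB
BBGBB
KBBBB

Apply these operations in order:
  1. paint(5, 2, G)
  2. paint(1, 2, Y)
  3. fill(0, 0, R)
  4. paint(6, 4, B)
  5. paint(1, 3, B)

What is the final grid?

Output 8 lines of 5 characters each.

Answer: RRRRR
RRYBR
RRRRR
GRRRR
RRRRR
RRGRR
RRGRB
KRRRR

Derivation:
After op 1 paint(5,2,G):
BBBBB
BBBBB
BBBBB
GBBBB
BBBBB
BBGBB
BBGBB
KBBBB
After op 2 paint(1,2,Y):
BBBBB
BBYBB
BBBBB
GBBBB
BBBBB
BBGBB
BBGBB
KBBBB
After op 3 fill(0,0,R) [35 cells changed]:
RRRRR
RRYRR
RRRRR
GRRRR
RRRRR
RRGRR
RRGRR
KRRRR
After op 4 paint(6,4,B):
RRRRR
RRYRR
RRRRR
GRRRR
RRRRR
RRGRR
RRGRB
KRRRR
After op 5 paint(1,3,B):
RRRRR
RRYBR
RRRRR
GRRRR
RRRRR
RRGRR
RRGRB
KRRRR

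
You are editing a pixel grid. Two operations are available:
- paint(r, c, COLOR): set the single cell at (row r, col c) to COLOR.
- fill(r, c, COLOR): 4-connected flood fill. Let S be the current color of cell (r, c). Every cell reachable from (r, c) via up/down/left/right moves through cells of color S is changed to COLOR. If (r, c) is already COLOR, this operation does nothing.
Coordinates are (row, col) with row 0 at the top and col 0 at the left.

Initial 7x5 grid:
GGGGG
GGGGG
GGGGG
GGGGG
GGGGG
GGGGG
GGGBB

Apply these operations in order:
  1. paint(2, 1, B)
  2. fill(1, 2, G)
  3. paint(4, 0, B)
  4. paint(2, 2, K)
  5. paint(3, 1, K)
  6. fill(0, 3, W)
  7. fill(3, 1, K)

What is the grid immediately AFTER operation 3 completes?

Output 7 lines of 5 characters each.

After op 1 paint(2,1,B):
GGGGG
GGGGG
GBGGG
GGGGG
GGGGG
GGGGG
GGGBB
After op 2 fill(1,2,G) [0 cells changed]:
GGGGG
GGGGG
GBGGG
GGGGG
GGGGG
GGGGG
GGGBB
After op 3 paint(4,0,B):
GGGGG
GGGGG
GBGGG
GGGGG
BGGGG
GGGGG
GGGBB

Answer: GGGGG
GGGGG
GBGGG
GGGGG
BGGGG
GGGGG
GGGBB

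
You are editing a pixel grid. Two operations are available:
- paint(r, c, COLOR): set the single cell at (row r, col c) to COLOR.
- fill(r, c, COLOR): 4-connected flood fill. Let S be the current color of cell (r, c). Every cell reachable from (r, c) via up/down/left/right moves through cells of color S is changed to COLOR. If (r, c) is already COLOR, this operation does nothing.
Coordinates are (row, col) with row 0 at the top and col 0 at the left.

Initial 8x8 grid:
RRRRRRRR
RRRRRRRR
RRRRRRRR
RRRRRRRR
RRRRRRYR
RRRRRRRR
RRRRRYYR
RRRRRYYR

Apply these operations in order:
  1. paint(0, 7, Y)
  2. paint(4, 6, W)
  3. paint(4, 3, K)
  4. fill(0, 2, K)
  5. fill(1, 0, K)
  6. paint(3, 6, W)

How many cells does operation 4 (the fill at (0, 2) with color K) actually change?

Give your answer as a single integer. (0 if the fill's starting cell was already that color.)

Answer: 57

Derivation:
After op 1 paint(0,7,Y):
RRRRRRRY
RRRRRRRR
RRRRRRRR
RRRRRRRR
RRRRRRYR
RRRRRRRR
RRRRRYYR
RRRRRYYR
After op 2 paint(4,6,W):
RRRRRRRY
RRRRRRRR
RRRRRRRR
RRRRRRRR
RRRRRRWR
RRRRRRRR
RRRRRYYR
RRRRRYYR
After op 3 paint(4,3,K):
RRRRRRRY
RRRRRRRR
RRRRRRRR
RRRRRRRR
RRRKRRWR
RRRRRRRR
RRRRRYYR
RRRRRYYR
After op 4 fill(0,2,K) [57 cells changed]:
KKKKKKKY
KKKKKKKK
KKKKKKKK
KKKKKKKK
KKKKKKWK
KKKKKKKK
KKKKKYYK
KKKKKYYK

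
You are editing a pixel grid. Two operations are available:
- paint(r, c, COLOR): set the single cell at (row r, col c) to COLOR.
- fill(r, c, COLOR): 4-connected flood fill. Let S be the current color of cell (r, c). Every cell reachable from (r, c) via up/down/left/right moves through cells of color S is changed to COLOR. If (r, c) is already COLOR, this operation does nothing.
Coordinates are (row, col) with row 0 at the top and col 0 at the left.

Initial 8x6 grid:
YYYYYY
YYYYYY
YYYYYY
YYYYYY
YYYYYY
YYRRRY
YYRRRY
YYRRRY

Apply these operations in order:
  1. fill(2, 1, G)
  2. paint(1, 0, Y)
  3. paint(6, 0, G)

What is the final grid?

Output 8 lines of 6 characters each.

After op 1 fill(2,1,G) [39 cells changed]:
GGGGGG
GGGGGG
GGGGGG
GGGGGG
GGGGGG
GGRRRG
GGRRRG
GGRRRG
After op 2 paint(1,0,Y):
GGGGGG
YGGGGG
GGGGGG
GGGGGG
GGGGGG
GGRRRG
GGRRRG
GGRRRG
After op 3 paint(6,0,G):
GGGGGG
YGGGGG
GGGGGG
GGGGGG
GGGGGG
GGRRRG
GGRRRG
GGRRRG

Answer: GGGGGG
YGGGGG
GGGGGG
GGGGGG
GGGGGG
GGRRRG
GGRRRG
GGRRRG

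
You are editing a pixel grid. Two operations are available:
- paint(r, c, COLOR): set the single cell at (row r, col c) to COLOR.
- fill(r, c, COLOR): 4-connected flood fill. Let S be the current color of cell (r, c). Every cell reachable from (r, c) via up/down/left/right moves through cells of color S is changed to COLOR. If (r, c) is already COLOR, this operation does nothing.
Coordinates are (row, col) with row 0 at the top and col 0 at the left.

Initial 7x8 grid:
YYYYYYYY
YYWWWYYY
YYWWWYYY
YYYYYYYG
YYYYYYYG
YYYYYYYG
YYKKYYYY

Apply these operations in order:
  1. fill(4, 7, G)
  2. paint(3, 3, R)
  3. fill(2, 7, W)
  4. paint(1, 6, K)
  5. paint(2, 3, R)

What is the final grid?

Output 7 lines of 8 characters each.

After op 1 fill(4,7,G) [0 cells changed]:
YYYYYYYY
YYWWWYYY
YYWWWYYY
YYYYYYYG
YYYYYYYG
YYYYYYYG
YYKKYYYY
After op 2 paint(3,3,R):
YYYYYYYY
YYWWWYYY
YYWWWYYY
YYYRYYYG
YYYYYYYG
YYYYYYYG
YYKKYYYY
After op 3 fill(2,7,W) [44 cells changed]:
WWWWWWWW
WWWWWWWW
WWWWWWWW
WWWRWWWG
WWWWWWWG
WWWWWWWG
WWKKWWWW
After op 4 paint(1,6,K):
WWWWWWWW
WWWWWWKW
WWWWWWWW
WWWRWWWG
WWWWWWWG
WWWWWWWG
WWKKWWWW
After op 5 paint(2,3,R):
WWWWWWWW
WWWWWWKW
WWWRWWWW
WWWRWWWG
WWWWWWWG
WWWWWWWG
WWKKWWWW

Answer: WWWWWWWW
WWWWWWKW
WWWRWWWW
WWWRWWWG
WWWWWWWG
WWWWWWWG
WWKKWWWW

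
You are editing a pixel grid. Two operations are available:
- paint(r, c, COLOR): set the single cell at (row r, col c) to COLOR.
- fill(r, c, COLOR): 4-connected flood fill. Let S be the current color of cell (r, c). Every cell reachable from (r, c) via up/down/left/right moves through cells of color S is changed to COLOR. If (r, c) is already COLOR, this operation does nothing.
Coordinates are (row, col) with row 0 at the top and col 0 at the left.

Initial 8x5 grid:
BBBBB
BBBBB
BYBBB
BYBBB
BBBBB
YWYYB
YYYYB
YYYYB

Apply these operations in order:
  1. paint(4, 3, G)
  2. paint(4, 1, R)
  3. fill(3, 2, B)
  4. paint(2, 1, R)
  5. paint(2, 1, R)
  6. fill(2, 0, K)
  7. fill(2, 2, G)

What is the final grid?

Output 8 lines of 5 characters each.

Answer: GGGGG
GGGGG
GRGGG
GYGGG
GRGGG
YWYYG
YYYYG
YYYYG

Derivation:
After op 1 paint(4,3,G):
BBBBB
BBBBB
BYBBB
BYBBB
BBBGB
YWYYB
YYYYB
YYYYB
After op 2 paint(4,1,R):
BBBBB
BBBBB
BYBBB
BYBBB
BRBGB
YWYYB
YYYYB
YYYYB
After op 3 fill(3,2,B) [0 cells changed]:
BBBBB
BBBBB
BYBBB
BYBBB
BRBGB
YWYYB
YYYYB
YYYYB
After op 4 paint(2,1,R):
BBBBB
BBBBB
BRBBB
BYBBB
BRBGB
YWYYB
YYYYB
YYYYB
After op 5 paint(2,1,R):
BBBBB
BBBBB
BRBBB
BYBBB
BRBGB
YWYYB
YYYYB
YYYYB
After op 6 fill(2,0,K) [24 cells changed]:
KKKKK
KKKKK
KRKKK
KYKKK
KRKGK
YWYYK
YYYYK
YYYYK
After op 7 fill(2,2,G) [24 cells changed]:
GGGGG
GGGGG
GRGGG
GYGGG
GRGGG
YWYYG
YYYYG
YYYYG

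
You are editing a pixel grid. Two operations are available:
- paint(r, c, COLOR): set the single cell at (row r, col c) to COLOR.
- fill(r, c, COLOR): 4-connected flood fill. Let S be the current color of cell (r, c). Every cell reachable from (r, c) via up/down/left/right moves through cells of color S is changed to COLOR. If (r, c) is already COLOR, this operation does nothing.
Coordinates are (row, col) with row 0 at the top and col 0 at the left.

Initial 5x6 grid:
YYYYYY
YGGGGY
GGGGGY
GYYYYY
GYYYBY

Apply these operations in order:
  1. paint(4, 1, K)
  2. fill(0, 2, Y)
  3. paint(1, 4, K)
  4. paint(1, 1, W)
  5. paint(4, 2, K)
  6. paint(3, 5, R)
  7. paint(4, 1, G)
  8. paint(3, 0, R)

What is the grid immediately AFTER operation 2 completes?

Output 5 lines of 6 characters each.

Answer: YYYYYY
YGGGGY
GGGGGY
GYYYYY
GKYYBY

Derivation:
After op 1 paint(4,1,K):
YYYYYY
YGGGGY
GGGGGY
GYYYYY
GKYYBY
After op 2 fill(0,2,Y) [0 cells changed]:
YYYYYY
YGGGGY
GGGGGY
GYYYYY
GKYYBY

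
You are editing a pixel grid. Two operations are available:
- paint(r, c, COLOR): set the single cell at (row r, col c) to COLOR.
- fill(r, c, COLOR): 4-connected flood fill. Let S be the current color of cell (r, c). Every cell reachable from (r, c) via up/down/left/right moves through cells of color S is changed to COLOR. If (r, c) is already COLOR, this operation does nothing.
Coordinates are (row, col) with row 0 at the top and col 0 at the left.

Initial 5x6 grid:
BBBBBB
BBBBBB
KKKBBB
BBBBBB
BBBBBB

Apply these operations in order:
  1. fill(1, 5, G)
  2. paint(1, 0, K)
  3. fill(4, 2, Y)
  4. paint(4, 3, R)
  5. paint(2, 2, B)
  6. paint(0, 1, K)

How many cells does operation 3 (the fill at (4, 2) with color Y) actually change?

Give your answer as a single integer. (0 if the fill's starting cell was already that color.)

Answer: 26

Derivation:
After op 1 fill(1,5,G) [27 cells changed]:
GGGGGG
GGGGGG
KKKGGG
GGGGGG
GGGGGG
After op 2 paint(1,0,K):
GGGGGG
KGGGGG
KKKGGG
GGGGGG
GGGGGG
After op 3 fill(4,2,Y) [26 cells changed]:
YYYYYY
KYYYYY
KKKYYY
YYYYYY
YYYYYY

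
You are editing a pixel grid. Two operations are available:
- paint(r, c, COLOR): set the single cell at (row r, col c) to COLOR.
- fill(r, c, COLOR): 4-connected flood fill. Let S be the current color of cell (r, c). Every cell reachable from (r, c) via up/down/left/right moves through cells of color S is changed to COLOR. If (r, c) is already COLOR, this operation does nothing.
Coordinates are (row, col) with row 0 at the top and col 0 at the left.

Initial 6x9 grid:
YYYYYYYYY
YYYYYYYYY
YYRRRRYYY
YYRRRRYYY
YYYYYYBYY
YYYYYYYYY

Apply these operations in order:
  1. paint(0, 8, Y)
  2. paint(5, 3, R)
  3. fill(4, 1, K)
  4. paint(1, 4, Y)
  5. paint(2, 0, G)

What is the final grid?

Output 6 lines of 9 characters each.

Answer: KKKKKKKKK
KKKKYKKKK
GKRRRRKKK
KKRRRRKKK
KKKKKKBKK
KKKRKKKKK

Derivation:
After op 1 paint(0,8,Y):
YYYYYYYYY
YYYYYYYYY
YYRRRRYYY
YYRRRRYYY
YYYYYYBYY
YYYYYYYYY
After op 2 paint(5,3,R):
YYYYYYYYY
YYYYYYYYY
YYRRRRYYY
YYRRRRYYY
YYYYYYBYY
YYYRYYYYY
After op 3 fill(4,1,K) [44 cells changed]:
KKKKKKKKK
KKKKKKKKK
KKRRRRKKK
KKRRRRKKK
KKKKKKBKK
KKKRKKKKK
After op 4 paint(1,4,Y):
KKKKKKKKK
KKKKYKKKK
KKRRRRKKK
KKRRRRKKK
KKKKKKBKK
KKKRKKKKK
After op 5 paint(2,0,G):
KKKKKKKKK
KKKKYKKKK
GKRRRRKKK
KKRRRRKKK
KKKKKKBKK
KKKRKKKKK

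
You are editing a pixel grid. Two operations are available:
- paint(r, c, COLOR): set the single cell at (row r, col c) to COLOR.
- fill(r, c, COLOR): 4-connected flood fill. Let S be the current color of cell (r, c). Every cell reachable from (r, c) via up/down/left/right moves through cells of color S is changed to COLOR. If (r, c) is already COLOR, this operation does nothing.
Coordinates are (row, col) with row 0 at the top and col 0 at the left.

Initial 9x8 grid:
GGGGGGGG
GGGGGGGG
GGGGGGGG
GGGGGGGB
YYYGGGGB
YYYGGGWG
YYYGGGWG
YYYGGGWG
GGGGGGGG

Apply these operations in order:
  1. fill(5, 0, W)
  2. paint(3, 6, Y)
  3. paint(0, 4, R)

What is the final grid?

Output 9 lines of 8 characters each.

After op 1 fill(5,0,W) [12 cells changed]:
GGGGGGGG
GGGGGGGG
GGGGGGGG
GGGGGGGB
WWWGGGGB
WWWGGGWG
WWWGGGWG
WWWGGGWG
GGGGGGGG
After op 2 paint(3,6,Y):
GGGGGGGG
GGGGGGGG
GGGGGGGG
GGGGGGYB
WWWGGGGB
WWWGGGWG
WWWGGGWG
WWWGGGWG
GGGGGGGG
After op 3 paint(0,4,R):
GGGGRGGG
GGGGGGGG
GGGGGGGG
GGGGGGYB
WWWGGGGB
WWWGGGWG
WWWGGGWG
WWWGGGWG
GGGGGGGG

Answer: GGGGRGGG
GGGGGGGG
GGGGGGGG
GGGGGGYB
WWWGGGGB
WWWGGGWG
WWWGGGWG
WWWGGGWG
GGGGGGGG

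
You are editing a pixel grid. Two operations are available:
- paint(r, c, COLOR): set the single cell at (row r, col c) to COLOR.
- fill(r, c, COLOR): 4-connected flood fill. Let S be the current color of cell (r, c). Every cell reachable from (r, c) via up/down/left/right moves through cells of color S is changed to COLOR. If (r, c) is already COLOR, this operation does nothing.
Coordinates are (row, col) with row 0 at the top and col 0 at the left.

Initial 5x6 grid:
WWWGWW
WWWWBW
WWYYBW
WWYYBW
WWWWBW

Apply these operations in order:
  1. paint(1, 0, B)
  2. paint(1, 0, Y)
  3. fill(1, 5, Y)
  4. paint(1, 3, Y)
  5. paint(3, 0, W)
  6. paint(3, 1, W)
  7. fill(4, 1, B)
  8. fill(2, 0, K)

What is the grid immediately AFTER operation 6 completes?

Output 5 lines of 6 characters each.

Answer: WWWGYY
YWWYBY
WWYYBY
WWYYBY
WWWWBY

Derivation:
After op 1 paint(1,0,B):
WWWGWW
BWWWBW
WWYYBW
WWYYBW
WWWWBW
After op 2 paint(1,0,Y):
WWWGWW
YWWWBW
WWYYBW
WWYYBW
WWWWBW
After op 3 fill(1,5,Y) [6 cells changed]:
WWWGYY
YWWWBY
WWYYBY
WWYYBY
WWWWBY
After op 4 paint(1,3,Y):
WWWGYY
YWWYBY
WWYYBY
WWYYBY
WWWWBY
After op 5 paint(3,0,W):
WWWGYY
YWWYBY
WWYYBY
WWYYBY
WWWWBY
After op 6 paint(3,1,W):
WWWGYY
YWWYBY
WWYYBY
WWYYBY
WWWWBY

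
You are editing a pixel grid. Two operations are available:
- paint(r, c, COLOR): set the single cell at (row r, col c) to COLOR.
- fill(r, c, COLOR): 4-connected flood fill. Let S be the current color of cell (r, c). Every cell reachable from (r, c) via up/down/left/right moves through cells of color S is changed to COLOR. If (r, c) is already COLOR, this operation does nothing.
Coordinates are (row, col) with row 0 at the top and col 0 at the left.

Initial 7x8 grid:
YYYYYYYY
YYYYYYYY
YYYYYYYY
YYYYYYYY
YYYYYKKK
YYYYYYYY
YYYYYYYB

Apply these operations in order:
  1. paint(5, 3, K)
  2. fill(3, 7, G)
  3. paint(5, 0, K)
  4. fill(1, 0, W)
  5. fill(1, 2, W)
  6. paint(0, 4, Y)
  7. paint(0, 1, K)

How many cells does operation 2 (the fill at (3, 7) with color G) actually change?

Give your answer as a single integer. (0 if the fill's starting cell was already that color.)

Answer: 51

Derivation:
After op 1 paint(5,3,K):
YYYYYYYY
YYYYYYYY
YYYYYYYY
YYYYYYYY
YYYYYKKK
YYYKYYYY
YYYYYYYB
After op 2 fill(3,7,G) [51 cells changed]:
GGGGGGGG
GGGGGGGG
GGGGGGGG
GGGGGGGG
GGGGGKKK
GGGKGGGG
GGGGGGGB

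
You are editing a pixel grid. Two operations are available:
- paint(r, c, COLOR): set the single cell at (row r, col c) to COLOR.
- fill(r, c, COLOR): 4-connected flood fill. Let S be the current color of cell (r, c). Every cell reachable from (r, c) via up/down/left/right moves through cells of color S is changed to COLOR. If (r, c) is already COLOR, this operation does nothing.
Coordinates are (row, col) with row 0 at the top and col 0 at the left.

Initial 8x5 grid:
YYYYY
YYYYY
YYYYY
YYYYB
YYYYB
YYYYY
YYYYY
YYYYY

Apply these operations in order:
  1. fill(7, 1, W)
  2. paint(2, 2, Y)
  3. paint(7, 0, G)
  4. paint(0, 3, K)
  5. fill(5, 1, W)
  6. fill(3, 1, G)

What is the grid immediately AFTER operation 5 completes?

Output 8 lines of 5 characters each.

After op 1 fill(7,1,W) [38 cells changed]:
WWWWW
WWWWW
WWWWW
WWWWB
WWWWB
WWWWW
WWWWW
WWWWW
After op 2 paint(2,2,Y):
WWWWW
WWWWW
WWYWW
WWWWB
WWWWB
WWWWW
WWWWW
WWWWW
After op 3 paint(7,0,G):
WWWWW
WWWWW
WWYWW
WWWWB
WWWWB
WWWWW
WWWWW
GWWWW
After op 4 paint(0,3,K):
WWWKW
WWWWW
WWYWW
WWWWB
WWWWB
WWWWW
WWWWW
GWWWW
After op 5 fill(5,1,W) [0 cells changed]:
WWWKW
WWWWW
WWYWW
WWWWB
WWWWB
WWWWW
WWWWW
GWWWW

Answer: WWWKW
WWWWW
WWYWW
WWWWB
WWWWB
WWWWW
WWWWW
GWWWW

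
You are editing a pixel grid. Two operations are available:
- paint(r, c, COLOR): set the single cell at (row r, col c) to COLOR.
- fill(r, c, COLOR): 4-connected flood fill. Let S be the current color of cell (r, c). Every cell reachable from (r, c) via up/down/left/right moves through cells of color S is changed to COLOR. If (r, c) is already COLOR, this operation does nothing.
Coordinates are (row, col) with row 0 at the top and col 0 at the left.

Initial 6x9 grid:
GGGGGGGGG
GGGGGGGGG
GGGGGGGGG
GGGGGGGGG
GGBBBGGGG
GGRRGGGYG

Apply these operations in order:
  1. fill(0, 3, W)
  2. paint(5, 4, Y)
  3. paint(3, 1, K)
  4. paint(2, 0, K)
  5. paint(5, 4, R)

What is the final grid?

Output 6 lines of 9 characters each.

Answer: WWWWWWWWW
WWWWWWWWW
KWWWWWWWW
WKWWWWWWW
WWBBBWWWW
WWRRRWWYW

Derivation:
After op 1 fill(0,3,W) [48 cells changed]:
WWWWWWWWW
WWWWWWWWW
WWWWWWWWW
WWWWWWWWW
WWBBBWWWW
WWRRWWWYW
After op 2 paint(5,4,Y):
WWWWWWWWW
WWWWWWWWW
WWWWWWWWW
WWWWWWWWW
WWBBBWWWW
WWRRYWWYW
After op 3 paint(3,1,K):
WWWWWWWWW
WWWWWWWWW
WWWWWWWWW
WKWWWWWWW
WWBBBWWWW
WWRRYWWYW
After op 4 paint(2,0,K):
WWWWWWWWW
WWWWWWWWW
KWWWWWWWW
WKWWWWWWW
WWBBBWWWW
WWRRYWWYW
After op 5 paint(5,4,R):
WWWWWWWWW
WWWWWWWWW
KWWWWWWWW
WKWWWWWWW
WWBBBWWWW
WWRRRWWYW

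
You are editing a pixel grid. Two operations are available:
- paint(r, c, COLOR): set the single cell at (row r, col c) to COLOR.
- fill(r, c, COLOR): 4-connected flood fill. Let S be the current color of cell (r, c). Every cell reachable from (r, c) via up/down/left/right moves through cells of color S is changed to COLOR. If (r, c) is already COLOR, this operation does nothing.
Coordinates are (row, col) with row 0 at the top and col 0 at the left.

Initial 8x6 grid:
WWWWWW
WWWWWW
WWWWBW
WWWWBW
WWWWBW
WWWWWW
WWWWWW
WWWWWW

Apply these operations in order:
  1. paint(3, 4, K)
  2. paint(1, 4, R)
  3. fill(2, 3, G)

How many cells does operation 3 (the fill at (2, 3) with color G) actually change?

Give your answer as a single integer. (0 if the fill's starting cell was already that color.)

After op 1 paint(3,4,K):
WWWWWW
WWWWWW
WWWWBW
WWWWKW
WWWWBW
WWWWWW
WWWWWW
WWWWWW
After op 2 paint(1,4,R):
WWWWWW
WWWWRW
WWWWBW
WWWWKW
WWWWBW
WWWWWW
WWWWWW
WWWWWW
After op 3 fill(2,3,G) [44 cells changed]:
GGGGGG
GGGGRG
GGGGBG
GGGGKG
GGGGBG
GGGGGG
GGGGGG
GGGGGG

Answer: 44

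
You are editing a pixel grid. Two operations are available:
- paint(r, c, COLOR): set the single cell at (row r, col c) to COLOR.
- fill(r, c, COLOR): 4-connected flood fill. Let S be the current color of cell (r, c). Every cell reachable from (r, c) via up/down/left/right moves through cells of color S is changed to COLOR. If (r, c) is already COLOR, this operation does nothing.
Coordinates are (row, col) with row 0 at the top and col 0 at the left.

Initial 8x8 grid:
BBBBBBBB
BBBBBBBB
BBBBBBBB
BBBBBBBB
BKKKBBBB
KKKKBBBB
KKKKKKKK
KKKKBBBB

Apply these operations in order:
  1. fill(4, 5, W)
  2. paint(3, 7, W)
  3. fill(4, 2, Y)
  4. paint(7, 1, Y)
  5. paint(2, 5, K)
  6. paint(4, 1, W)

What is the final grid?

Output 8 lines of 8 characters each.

After op 1 fill(4,5,W) [41 cells changed]:
WWWWWWWW
WWWWWWWW
WWWWWWWW
WWWWWWWW
WKKKWWWW
KKKKWWWW
KKKKKKKK
KKKKBBBB
After op 2 paint(3,7,W):
WWWWWWWW
WWWWWWWW
WWWWWWWW
WWWWWWWW
WKKKWWWW
KKKKWWWW
KKKKKKKK
KKKKBBBB
After op 3 fill(4,2,Y) [19 cells changed]:
WWWWWWWW
WWWWWWWW
WWWWWWWW
WWWWWWWW
WYYYWWWW
YYYYWWWW
YYYYYYYY
YYYYBBBB
After op 4 paint(7,1,Y):
WWWWWWWW
WWWWWWWW
WWWWWWWW
WWWWWWWW
WYYYWWWW
YYYYWWWW
YYYYYYYY
YYYYBBBB
After op 5 paint(2,5,K):
WWWWWWWW
WWWWWWWW
WWWWWKWW
WWWWWWWW
WYYYWWWW
YYYYWWWW
YYYYYYYY
YYYYBBBB
After op 6 paint(4,1,W):
WWWWWWWW
WWWWWWWW
WWWWWKWW
WWWWWWWW
WWYYWWWW
YYYYWWWW
YYYYYYYY
YYYYBBBB

Answer: WWWWWWWW
WWWWWWWW
WWWWWKWW
WWWWWWWW
WWYYWWWW
YYYYWWWW
YYYYYYYY
YYYYBBBB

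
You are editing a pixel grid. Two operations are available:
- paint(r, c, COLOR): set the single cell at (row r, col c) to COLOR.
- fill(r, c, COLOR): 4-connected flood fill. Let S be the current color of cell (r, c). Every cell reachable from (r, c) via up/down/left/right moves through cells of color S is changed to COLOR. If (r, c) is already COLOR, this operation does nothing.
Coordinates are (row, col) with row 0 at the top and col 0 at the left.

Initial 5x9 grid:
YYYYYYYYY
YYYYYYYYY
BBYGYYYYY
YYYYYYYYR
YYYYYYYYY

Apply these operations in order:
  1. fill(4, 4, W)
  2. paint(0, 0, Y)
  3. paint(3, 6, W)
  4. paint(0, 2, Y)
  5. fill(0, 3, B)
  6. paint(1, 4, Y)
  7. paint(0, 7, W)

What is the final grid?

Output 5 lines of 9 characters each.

Answer: YBYBBBBWB
BBBBYBBBB
BBBGBBBBB
BBBBBBBBR
BBBBBBBBB

Derivation:
After op 1 fill(4,4,W) [41 cells changed]:
WWWWWWWWW
WWWWWWWWW
BBWGWWWWW
WWWWWWWWR
WWWWWWWWW
After op 2 paint(0,0,Y):
YWWWWWWWW
WWWWWWWWW
BBWGWWWWW
WWWWWWWWR
WWWWWWWWW
After op 3 paint(3,6,W):
YWWWWWWWW
WWWWWWWWW
BBWGWWWWW
WWWWWWWWR
WWWWWWWWW
After op 4 paint(0,2,Y):
YWYWWWWWW
WWWWWWWWW
BBWGWWWWW
WWWWWWWWR
WWWWWWWWW
After op 5 fill(0,3,B) [39 cells changed]:
YBYBBBBBB
BBBBBBBBB
BBBGBBBBB
BBBBBBBBR
BBBBBBBBB
After op 6 paint(1,4,Y):
YBYBBBBBB
BBBBYBBBB
BBBGBBBBB
BBBBBBBBR
BBBBBBBBB
After op 7 paint(0,7,W):
YBYBBBBWB
BBBBYBBBB
BBBGBBBBB
BBBBBBBBR
BBBBBBBBB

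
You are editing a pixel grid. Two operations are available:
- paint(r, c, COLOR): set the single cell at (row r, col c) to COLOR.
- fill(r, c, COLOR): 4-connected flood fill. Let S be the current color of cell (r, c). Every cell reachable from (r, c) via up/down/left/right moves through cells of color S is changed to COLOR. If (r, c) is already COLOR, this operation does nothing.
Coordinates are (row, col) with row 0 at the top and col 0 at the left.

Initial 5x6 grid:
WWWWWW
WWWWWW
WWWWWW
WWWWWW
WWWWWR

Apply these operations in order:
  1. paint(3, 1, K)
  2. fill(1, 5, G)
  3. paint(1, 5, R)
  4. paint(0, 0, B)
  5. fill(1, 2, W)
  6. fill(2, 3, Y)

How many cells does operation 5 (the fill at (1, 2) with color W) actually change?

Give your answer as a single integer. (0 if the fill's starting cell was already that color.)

Answer: 26

Derivation:
After op 1 paint(3,1,K):
WWWWWW
WWWWWW
WWWWWW
WKWWWW
WWWWWR
After op 2 fill(1,5,G) [28 cells changed]:
GGGGGG
GGGGGG
GGGGGG
GKGGGG
GGGGGR
After op 3 paint(1,5,R):
GGGGGG
GGGGGR
GGGGGG
GKGGGG
GGGGGR
After op 4 paint(0,0,B):
BGGGGG
GGGGGR
GGGGGG
GKGGGG
GGGGGR
After op 5 fill(1,2,W) [26 cells changed]:
BWWWWW
WWWWWR
WWWWWW
WKWWWW
WWWWWR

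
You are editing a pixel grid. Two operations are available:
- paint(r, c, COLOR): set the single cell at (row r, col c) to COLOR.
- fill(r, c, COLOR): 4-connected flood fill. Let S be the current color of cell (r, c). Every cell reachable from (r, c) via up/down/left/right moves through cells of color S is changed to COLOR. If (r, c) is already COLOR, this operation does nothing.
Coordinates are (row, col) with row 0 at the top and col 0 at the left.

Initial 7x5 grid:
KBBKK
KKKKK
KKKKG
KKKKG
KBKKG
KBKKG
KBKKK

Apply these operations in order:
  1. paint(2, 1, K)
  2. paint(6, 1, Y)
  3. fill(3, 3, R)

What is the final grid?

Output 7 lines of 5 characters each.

After op 1 paint(2,1,K):
KBBKK
KKKKK
KKKKG
KKKKG
KBKKG
KBKKG
KBKKK
After op 2 paint(6,1,Y):
KBBKK
KKKKK
KKKKG
KKKKG
KBKKG
KBKKG
KYKKK
After op 3 fill(3,3,R) [26 cells changed]:
RBBRR
RRRRR
RRRRG
RRRRG
RBRRG
RBRRG
RYRRR

Answer: RBBRR
RRRRR
RRRRG
RRRRG
RBRRG
RBRRG
RYRRR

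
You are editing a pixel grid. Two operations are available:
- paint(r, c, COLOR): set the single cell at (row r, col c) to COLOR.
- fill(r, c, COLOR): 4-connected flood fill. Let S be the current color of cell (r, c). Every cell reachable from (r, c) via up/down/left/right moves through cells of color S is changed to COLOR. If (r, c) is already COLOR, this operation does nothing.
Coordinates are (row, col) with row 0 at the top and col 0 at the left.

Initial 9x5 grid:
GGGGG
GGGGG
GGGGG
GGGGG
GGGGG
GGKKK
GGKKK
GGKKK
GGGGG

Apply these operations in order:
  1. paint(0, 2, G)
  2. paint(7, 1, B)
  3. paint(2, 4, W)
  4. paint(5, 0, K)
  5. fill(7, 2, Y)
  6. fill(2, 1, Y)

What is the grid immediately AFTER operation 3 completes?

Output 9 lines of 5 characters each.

Answer: GGGGG
GGGGG
GGGGW
GGGGG
GGGGG
GGKKK
GGKKK
GBKKK
GGGGG

Derivation:
After op 1 paint(0,2,G):
GGGGG
GGGGG
GGGGG
GGGGG
GGGGG
GGKKK
GGKKK
GGKKK
GGGGG
After op 2 paint(7,1,B):
GGGGG
GGGGG
GGGGG
GGGGG
GGGGG
GGKKK
GGKKK
GBKKK
GGGGG
After op 3 paint(2,4,W):
GGGGG
GGGGG
GGGGW
GGGGG
GGGGG
GGKKK
GGKKK
GBKKK
GGGGG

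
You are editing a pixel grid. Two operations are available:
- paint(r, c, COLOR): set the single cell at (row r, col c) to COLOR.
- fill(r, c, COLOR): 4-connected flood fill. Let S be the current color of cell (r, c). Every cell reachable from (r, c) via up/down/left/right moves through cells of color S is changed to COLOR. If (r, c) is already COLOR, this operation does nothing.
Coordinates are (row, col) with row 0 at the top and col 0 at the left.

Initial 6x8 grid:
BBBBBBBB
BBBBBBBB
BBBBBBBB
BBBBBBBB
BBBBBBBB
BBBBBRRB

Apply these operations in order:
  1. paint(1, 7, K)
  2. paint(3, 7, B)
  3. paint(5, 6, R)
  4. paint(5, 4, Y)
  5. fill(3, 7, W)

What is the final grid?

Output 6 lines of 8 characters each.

After op 1 paint(1,7,K):
BBBBBBBB
BBBBBBBK
BBBBBBBB
BBBBBBBB
BBBBBBBB
BBBBBRRB
After op 2 paint(3,7,B):
BBBBBBBB
BBBBBBBK
BBBBBBBB
BBBBBBBB
BBBBBBBB
BBBBBRRB
After op 3 paint(5,6,R):
BBBBBBBB
BBBBBBBK
BBBBBBBB
BBBBBBBB
BBBBBBBB
BBBBBRRB
After op 4 paint(5,4,Y):
BBBBBBBB
BBBBBBBK
BBBBBBBB
BBBBBBBB
BBBBBBBB
BBBBYRRB
After op 5 fill(3,7,W) [44 cells changed]:
WWWWWWWW
WWWWWWWK
WWWWWWWW
WWWWWWWW
WWWWWWWW
WWWWYRRW

Answer: WWWWWWWW
WWWWWWWK
WWWWWWWW
WWWWWWWW
WWWWWWWW
WWWWYRRW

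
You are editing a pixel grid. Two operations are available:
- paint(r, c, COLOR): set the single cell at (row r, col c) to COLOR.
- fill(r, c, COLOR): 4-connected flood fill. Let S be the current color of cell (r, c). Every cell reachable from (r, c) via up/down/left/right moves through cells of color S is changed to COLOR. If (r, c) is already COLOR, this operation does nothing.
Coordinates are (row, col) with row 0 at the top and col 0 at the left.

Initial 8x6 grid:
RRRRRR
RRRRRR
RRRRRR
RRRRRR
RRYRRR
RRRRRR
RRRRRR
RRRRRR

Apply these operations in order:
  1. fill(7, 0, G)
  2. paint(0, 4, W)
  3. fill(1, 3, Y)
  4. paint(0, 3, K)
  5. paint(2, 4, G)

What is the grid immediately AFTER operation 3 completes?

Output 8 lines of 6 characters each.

After op 1 fill(7,0,G) [47 cells changed]:
GGGGGG
GGGGGG
GGGGGG
GGGGGG
GGYGGG
GGGGGG
GGGGGG
GGGGGG
After op 2 paint(0,4,W):
GGGGWG
GGGGGG
GGGGGG
GGGGGG
GGYGGG
GGGGGG
GGGGGG
GGGGGG
After op 3 fill(1,3,Y) [46 cells changed]:
YYYYWY
YYYYYY
YYYYYY
YYYYYY
YYYYYY
YYYYYY
YYYYYY
YYYYYY

Answer: YYYYWY
YYYYYY
YYYYYY
YYYYYY
YYYYYY
YYYYYY
YYYYYY
YYYYYY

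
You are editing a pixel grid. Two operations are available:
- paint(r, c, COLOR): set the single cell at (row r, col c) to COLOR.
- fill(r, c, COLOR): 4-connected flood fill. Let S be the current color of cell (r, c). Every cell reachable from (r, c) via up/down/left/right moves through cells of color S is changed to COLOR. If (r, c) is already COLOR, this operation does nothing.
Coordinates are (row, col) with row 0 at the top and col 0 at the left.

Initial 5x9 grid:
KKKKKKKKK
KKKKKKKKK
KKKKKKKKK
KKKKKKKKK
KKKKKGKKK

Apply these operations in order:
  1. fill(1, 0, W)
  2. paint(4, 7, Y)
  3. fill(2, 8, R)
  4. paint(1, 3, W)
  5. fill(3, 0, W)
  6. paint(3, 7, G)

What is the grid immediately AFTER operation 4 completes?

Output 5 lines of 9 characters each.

After op 1 fill(1,0,W) [44 cells changed]:
WWWWWWWWW
WWWWWWWWW
WWWWWWWWW
WWWWWWWWW
WWWWWGWWW
After op 2 paint(4,7,Y):
WWWWWWWWW
WWWWWWWWW
WWWWWWWWW
WWWWWWWWW
WWWWWGWYW
After op 3 fill(2,8,R) [43 cells changed]:
RRRRRRRRR
RRRRRRRRR
RRRRRRRRR
RRRRRRRRR
RRRRRGRYR
After op 4 paint(1,3,W):
RRRRRRRRR
RRRWRRRRR
RRRRRRRRR
RRRRRRRRR
RRRRRGRYR

Answer: RRRRRRRRR
RRRWRRRRR
RRRRRRRRR
RRRRRRRRR
RRRRRGRYR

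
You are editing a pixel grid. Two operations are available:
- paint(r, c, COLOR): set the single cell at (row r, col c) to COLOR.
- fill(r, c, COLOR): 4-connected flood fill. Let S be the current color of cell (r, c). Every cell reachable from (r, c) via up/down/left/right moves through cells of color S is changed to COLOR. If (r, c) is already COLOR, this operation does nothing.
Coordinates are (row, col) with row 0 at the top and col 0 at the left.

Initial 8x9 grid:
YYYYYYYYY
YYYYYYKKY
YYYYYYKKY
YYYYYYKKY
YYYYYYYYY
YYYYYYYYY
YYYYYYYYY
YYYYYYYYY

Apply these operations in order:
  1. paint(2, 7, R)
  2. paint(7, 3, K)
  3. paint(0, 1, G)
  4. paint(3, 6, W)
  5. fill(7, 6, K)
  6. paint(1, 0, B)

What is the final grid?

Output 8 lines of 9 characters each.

Answer: KGKKKKKKK
BKKKKKKKK
KKKKKKKRK
KKKKKKWKK
KKKKKKKKK
KKKKKKKKK
KKKKKKKKK
KKKKKKKKK

Derivation:
After op 1 paint(2,7,R):
YYYYYYYYY
YYYYYYKKY
YYYYYYKRY
YYYYYYKKY
YYYYYYYYY
YYYYYYYYY
YYYYYYYYY
YYYYYYYYY
After op 2 paint(7,3,K):
YYYYYYYYY
YYYYYYKKY
YYYYYYKRY
YYYYYYKKY
YYYYYYYYY
YYYYYYYYY
YYYYYYYYY
YYYKYYYYY
After op 3 paint(0,1,G):
YGYYYYYYY
YYYYYYKKY
YYYYYYKRY
YYYYYYKKY
YYYYYYYYY
YYYYYYYYY
YYYYYYYYY
YYYKYYYYY
After op 4 paint(3,6,W):
YGYYYYYYY
YYYYYYKKY
YYYYYYKRY
YYYYYYWKY
YYYYYYYYY
YYYYYYYYY
YYYYYYYYY
YYYKYYYYY
After op 5 fill(7,6,K) [64 cells changed]:
KGKKKKKKK
KKKKKKKKK
KKKKKKKRK
KKKKKKWKK
KKKKKKKKK
KKKKKKKKK
KKKKKKKKK
KKKKKKKKK
After op 6 paint(1,0,B):
KGKKKKKKK
BKKKKKKKK
KKKKKKKRK
KKKKKKWKK
KKKKKKKKK
KKKKKKKKK
KKKKKKKKK
KKKKKKKKK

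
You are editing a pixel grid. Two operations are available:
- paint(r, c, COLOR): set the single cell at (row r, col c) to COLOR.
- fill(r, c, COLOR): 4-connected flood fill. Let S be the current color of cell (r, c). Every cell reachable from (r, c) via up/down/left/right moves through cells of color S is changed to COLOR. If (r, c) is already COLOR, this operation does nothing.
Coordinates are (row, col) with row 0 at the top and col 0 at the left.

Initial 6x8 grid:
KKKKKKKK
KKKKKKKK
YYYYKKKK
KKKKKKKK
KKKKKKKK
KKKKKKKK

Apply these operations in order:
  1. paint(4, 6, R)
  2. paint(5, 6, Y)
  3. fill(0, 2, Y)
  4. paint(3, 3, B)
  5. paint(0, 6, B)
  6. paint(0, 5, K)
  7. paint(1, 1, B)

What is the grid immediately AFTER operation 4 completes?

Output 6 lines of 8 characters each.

Answer: YYYYYYYY
YYYYYYYY
YYYYYYYY
YYYBYYYY
YYYYYYRY
YYYYYYYY

Derivation:
After op 1 paint(4,6,R):
KKKKKKKK
KKKKKKKK
YYYYKKKK
KKKKKKKK
KKKKKKRK
KKKKKKKK
After op 2 paint(5,6,Y):
KKKKKKKK
KKKKKKKK
YYYYKKKK
KKKKKKKK
KKKKKKRK
KKKKKKYK
After op 3 fill(0,2,Y) [42 cells changed]:
YYYYYYYY
YYYYYYYY
YYYYYYYY
YYYYYYYY
YYYYYYRY
YYYYYYYY
After op 4 paint(3,3,B):
YYYYYYYY
YYYYYYYY
YYYYYYYY
YYYBYYYY
YYYYYYRY
YYYYYYYY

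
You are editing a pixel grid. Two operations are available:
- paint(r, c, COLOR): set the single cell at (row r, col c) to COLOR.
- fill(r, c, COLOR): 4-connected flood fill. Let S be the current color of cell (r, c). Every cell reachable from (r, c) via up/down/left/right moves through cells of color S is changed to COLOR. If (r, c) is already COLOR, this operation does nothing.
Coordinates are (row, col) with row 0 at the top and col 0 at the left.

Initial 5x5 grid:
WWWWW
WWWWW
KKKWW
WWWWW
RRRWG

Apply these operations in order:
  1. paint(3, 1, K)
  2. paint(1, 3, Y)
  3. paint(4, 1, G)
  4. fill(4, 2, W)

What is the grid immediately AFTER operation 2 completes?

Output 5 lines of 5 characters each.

After op 1 paint(3,1,K):
WWWWW
WWWWW
KKKWW
WKWWW
RRRWG
After op 2 paint(1,3,Y):
WWWWW
WWWYW
KKKWW
WKWWW
RRRWG

Answer: WWWWW
WWWYW
KKKWW
WKWWW
RRRWG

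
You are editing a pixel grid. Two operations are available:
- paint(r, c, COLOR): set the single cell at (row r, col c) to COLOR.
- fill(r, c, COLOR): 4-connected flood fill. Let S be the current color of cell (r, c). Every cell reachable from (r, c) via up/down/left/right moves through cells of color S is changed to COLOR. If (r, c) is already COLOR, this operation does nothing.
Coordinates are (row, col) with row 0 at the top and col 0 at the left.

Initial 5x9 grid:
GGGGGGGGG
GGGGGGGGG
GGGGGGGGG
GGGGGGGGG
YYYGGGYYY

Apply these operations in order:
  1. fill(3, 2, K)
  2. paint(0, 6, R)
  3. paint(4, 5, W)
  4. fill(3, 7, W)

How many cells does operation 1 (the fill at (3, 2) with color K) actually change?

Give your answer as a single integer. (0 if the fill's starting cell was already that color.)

After op 1 fill(3,2,K) [39 cells changed]:
KKKKKKKKK
KKKKKKKKK
KKKKKKKKK
KKKKKKKKK
YYYKKKYYY

Answer: 39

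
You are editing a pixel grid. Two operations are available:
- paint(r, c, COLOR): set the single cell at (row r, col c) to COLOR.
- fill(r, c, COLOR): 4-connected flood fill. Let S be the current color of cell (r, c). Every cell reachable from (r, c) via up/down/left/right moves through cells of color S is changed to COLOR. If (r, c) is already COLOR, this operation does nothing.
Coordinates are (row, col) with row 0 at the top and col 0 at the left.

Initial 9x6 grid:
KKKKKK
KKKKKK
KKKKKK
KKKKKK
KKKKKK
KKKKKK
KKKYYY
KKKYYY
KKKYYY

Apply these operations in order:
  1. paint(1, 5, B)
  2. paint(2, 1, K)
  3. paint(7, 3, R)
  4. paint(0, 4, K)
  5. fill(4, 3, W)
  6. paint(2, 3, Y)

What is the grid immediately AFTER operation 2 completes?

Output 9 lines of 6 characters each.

After op 1 paint(1,5,B):
KKKKKK
KKKKKB
KKKKKK
KKKKKK
KKKKKK
KKKKKK
KKKYYY
KKKYYY
KKKYYY
After op 2 paint(2,1,K):
KKKKKK
KKKKKB
KKKKKK
KKKKKK
KKKKKK
KKKKKK
KKKYYY
KKKYYY
KKKYYY

Answer: KKKKKK
KKKKKB
KKKKKK
KKKKKK
KKKKKK
KKKKKK
KKKYYY
KKKYYY
KKKYYY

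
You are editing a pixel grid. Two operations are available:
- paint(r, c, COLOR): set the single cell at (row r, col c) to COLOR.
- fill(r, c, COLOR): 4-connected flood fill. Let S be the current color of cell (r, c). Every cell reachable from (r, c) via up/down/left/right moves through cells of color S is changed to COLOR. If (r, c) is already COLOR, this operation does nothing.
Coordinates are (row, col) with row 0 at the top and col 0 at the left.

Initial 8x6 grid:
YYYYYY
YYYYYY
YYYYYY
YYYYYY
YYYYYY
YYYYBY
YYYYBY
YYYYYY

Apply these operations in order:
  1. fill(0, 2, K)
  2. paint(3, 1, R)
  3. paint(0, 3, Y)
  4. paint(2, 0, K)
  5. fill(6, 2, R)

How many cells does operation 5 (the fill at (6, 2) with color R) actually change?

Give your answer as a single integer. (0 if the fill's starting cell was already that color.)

After op 1 fill(0,2,K) [46 cells changed]:
KKKKKK
KKKKKK
KKKKKK
KKKKKK
KKKKKK
KKKKBK
KKKKBK
KKKKKK
After op 2 paint(3,1,R):
KKKKKK
KKKKKK
KKKKKK
KRKKKK
KKKKKK
KKKKBK
KKKKBK
KKKKKK
After op 3 paint(0,3,Y):
KKKYKK
KKKKKK
KKKKKK
KRKKKK
KKKKKK
KKKKBK
KKKKBK
KKKKKK
After op 4 paint(2,0,K):
KKKYKK
KKKKKK
KKKKKK
KRKKKK
KKKKKK
KKKKBK
KKKKBK
KKKKKK
After op 5 fill(6,2,R) [44 cells changed]:
RRRYRR
RRRRRR
RRRRRR
RRRRRR
RRRRRR
RRRRBR
RRRRBR
RRRRRR

Answer: 44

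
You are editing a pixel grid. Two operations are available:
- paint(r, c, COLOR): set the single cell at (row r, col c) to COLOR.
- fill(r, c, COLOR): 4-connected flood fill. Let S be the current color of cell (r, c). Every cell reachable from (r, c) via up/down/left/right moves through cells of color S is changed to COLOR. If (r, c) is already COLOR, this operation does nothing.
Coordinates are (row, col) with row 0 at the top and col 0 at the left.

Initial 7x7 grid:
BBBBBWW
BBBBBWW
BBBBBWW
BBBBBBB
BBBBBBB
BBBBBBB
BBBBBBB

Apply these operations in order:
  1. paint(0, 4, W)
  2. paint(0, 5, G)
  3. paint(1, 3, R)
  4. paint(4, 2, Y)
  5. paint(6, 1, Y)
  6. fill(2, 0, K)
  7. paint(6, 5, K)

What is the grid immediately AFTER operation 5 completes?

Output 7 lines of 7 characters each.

Answer: BBBBWGW
BBBRBWW
BBBBBWW
BBBBBBB
BBYBBBB
BBBBBBB
BYBBBBB

Derivation:
After op 1 paint(0,4,W):
BBBBWWW
BBBBBWW
BBBBBWW
BBBBBBB
BBBBBBB
BBBBBBB
BBBBBBB
After op 2 paint(0,5,G):
BBBBWGW
BBBBBWW
BBBBBWW
BBBBBBB
BBBBBBB
BBBBBBB
BBBBBBB
After op 3 paint(1,3,R):
BBBBWGW
BBBRBWW
BBBBBWW
BBBBBBB
BBBBBBB
BBBBBBB
BBBBBBB
After op 4 paint(4,2,Y):
BBBBWGW
BBBRBWW
BBBBBWW
BBBBBBB
BBYBBBB
BBBBBBB
BBBBBBB
After op 5 paint(6,1,Y):
BBBBWGW
BBBRBWW
BBBBBWW
BBBBBBB
BBYBBBB
BBBBBBB
BYBBBBB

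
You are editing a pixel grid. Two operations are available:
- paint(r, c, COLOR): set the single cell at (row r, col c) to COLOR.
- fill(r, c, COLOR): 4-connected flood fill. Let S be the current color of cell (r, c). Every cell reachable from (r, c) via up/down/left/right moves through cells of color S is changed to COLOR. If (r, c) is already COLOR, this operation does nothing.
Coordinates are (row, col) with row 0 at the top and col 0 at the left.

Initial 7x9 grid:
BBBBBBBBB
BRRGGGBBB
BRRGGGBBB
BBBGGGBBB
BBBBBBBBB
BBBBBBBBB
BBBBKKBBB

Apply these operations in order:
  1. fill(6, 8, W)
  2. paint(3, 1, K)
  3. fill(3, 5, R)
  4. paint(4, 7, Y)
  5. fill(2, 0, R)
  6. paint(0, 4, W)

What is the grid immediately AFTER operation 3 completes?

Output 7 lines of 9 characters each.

Answer: WWWWWWWWW
WRRRRRWWW
WRRRRRWWW
WKWRRRWWW
WWWWWWWWW
WWWWWWWWW
WWWWKKWWW

Derivation:
After op 1 fill(6,8,W) [48 cells changed]:
WWWWWWWWW
WRRGGGWWW
WRRGGGWWW
WWWGGGWWW
WWWWWWWWW
WWWWWWWWW
WWWWKKWWW
After op 2 paint(3,1,K):
WWWWWWWWW
WRRGGGWWW
WRRGGGWWW
WKWGGGWWW
WWWWWWWWW
WWWWWWWWW
WWWWKKWWW
After op 3 fill(3,5,R) [9 cells changed]:
WWWWWWWWW
WRRRRRWWW
WRRRRRWWW
WKWRRRWWW
WWWWWWWWW
WWWWWWWWW
WWWWKKWWW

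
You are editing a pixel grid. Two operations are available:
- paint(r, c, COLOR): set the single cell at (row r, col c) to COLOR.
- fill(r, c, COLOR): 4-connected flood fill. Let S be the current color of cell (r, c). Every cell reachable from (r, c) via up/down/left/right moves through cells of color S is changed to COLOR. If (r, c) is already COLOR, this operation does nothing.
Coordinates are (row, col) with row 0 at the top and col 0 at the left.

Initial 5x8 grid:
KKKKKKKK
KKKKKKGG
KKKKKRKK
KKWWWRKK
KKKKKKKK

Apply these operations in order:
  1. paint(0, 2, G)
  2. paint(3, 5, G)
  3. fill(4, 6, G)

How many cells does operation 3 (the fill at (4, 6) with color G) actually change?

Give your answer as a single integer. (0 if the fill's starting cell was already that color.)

After op 1 paint(0,2,G):
KKGKKKKK
KKKKKKGG
KKKKKRKK
KKWWWRKK
KKKKKKKK
After op 2 paint(3,5,G):
KKGKKKKK
KKKKKKGG
KKKKKRKK
KKWWWGKK
KKKKKKKK
After op 3 fill(4,6,G) [32 cells changed]:
GGGGGGGG
GGGGGGGG
GGGGGRGG
GGWWWGGG
GGGGGGGG

Answer: 32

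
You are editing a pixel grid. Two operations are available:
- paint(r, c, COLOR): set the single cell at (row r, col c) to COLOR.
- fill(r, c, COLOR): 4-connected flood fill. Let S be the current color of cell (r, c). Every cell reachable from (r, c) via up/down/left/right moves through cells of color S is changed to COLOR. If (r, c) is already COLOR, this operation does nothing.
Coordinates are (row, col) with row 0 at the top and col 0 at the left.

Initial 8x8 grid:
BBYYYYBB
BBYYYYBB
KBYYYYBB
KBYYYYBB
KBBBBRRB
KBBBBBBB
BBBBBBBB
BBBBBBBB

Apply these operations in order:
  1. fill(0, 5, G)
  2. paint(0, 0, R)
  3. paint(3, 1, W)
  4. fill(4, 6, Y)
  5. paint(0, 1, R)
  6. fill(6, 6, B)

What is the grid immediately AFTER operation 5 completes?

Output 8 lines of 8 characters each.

After op 1 fill(0,5,G) [16 cells changed]:
BBGGGGBB
BBGGGGBB
KBGGGGBB
KBGGGGBB
KBBBBRRB
KBBBBBBB
BBBBBBBB
BBBBBBBB
After op 2 paint(0,0,R):
RBGGGGBB
BBGGGGBB
KBGGGGBB
KBGGGGBB
KBBBBRRB
KBBBBBBB
BBBBBBBB
BBBBBBBB
After op 3 paint(3,1,W):
RBGGGGBB
BBGGGGBB
KBGGGGBB
KWGGGGBB
KBBBBRRB
KBBBBBBB
BBBBBBBB
BBBBBBBB
After op 4 fill(4,6,Y) [2 cells changed]:
RBGGGGBB
BBGGGGBB
KBGGGGBB
KWGGGGBB
KBBBBYYB
KBBBBBBB
BBBBBBBB
BBBBBBBB
After op 5 paint(0,1,R):
RRGGGGBB
BBGGGGBB
KBGGGGBB
KWGGGGBB
KBBBBYYB
KBBBBBBB
BBBBBBBB
BBBBBBBB

Answer: RRGGGGBB
BBGGGGBB
KBGGGGBB
KWGGGGBB
KBBBBYYB
KBBBBBBB
BBBBBBBB
BBBBBBBB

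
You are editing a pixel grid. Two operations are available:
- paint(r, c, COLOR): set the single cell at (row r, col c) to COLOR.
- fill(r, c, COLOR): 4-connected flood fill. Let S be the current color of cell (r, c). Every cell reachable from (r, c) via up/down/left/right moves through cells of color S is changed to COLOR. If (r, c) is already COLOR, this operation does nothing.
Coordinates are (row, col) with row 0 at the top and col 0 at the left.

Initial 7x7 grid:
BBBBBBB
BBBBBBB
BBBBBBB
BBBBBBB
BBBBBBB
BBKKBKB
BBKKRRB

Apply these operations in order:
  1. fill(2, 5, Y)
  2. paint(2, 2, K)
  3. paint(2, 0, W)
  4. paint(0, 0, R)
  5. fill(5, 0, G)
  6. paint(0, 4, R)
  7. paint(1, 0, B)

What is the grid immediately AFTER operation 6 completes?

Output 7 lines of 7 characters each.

After op 1 fill(2,5,Y) [42 cells changed]:
YYYYYYY
YYYYYYY
YYYYYYY
YYYYYYY
YYYYYYY
YYKKYKY
YYKKRRY
After op 2 paint(2,2,K):
YYYYYYY
YYYYYYY
YYKYYYY
YYYYYYY
YYYYYYY
YYKKYKY
YYKKRRY
After op 3 paint(2,0,W):
YYYYYYY
YYYYYYY
WYKYYYY
YYYYYYY
YYYYYYY
YYKKYKY
YYKKRRY
After op 4 paint(0,0,R):
RYYYYYY
YYYYYYY
WYKYYYY
YYYYYYY
YYYYYYY
YYKKYKY
YYKKRRY
After op 5 fill(5,0,G) [39 cells changed]:
RGGGGGG
GGGGGGG
WGKGGGG
GGGGGGG
GGGGGGG
GGKKGKG
GGKKRRG
After op 6 paint(0,4,R):
RGGGRGG
GGGGGGG
WGKGGGG
GGGGGGG
GGGGGGG
GGKKGKG
GGKKRRG

Answer: RGGGRGG
GGGGGGG
WGKGGGG
GGGGGGG
GGGGGGG
GGKKGKG
GGKKRRG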